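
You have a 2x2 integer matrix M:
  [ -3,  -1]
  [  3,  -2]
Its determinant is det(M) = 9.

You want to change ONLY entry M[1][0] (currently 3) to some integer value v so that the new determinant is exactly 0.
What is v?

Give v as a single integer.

Answer: -6

Derivation:
det is linear in entry M[1][0]: det = old_det + (v - 3) * C_10
Cofactor C_10 = 1
Want det = 0: 9 + (v - 3) * 1 = 0
  (v - 3) = -9 / 1 = -9
  v = 3 + (-9) = -6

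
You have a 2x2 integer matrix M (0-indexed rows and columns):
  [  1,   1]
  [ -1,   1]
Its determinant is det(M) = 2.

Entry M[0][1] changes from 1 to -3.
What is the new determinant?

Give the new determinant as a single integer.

det is linear in row 0: changing M[0][1] by delta changes det by delta * cofactor(0,1).
Cofactor C_01 = (-1)^(0+1) * minor(0,1) = 1
Entry delta = -3 - 1 = -4
Det delta = -4 * 1 = -4
New det = 2 + -4 = -2

Answer: -2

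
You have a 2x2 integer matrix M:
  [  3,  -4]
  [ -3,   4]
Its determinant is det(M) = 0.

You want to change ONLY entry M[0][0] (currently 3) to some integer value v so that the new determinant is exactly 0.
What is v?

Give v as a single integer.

Answer: 3

Derivation:
det is linear in entry M[0][0]: det = old_det + (v - 3) * C_00
Cofactor C_00 = 4
Want det = 0: 0 + (v - 3) * 4 = 0
  (v - 3) = 0 / 4 = 0
  v = 3 + (0) = 3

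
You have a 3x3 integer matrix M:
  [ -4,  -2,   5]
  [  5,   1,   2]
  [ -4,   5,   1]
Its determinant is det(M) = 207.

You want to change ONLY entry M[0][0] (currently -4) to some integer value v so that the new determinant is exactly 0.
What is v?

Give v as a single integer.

Answer: 19

Derivation:
det is linear in entry M[0][0]: det = old_det + (v - -4) * C_00
Cofactor C_00 = -9
Want det = 0: 207 + (v - -4) * -9 = 0
  (v - -4) = -207 / -9 = 23
  v = -4 + (23) = 19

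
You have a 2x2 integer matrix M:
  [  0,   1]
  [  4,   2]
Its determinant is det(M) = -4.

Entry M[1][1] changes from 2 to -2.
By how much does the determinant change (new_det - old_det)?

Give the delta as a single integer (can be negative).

Answer: 0

Derivation:
Cofactor C_11 = 0
Entry delta = -2 - 2 = -4
Det delta = entry_delta * cofactor = -4 * 0 = 0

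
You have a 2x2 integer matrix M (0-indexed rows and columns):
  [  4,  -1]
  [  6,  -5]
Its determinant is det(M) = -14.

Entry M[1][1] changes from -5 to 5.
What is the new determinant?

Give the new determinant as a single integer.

det is linear in row 1: changing M[1][1] by delta changes det by delta * cofactor(1,1).
Cofactor C_11 = (-1)^(1+1) * minor(1,1) = 4
Entry delta = 5 - -5 = 10
Det delta = 10 * 4 = 40
New det = -14 + 40 = 26

Answer: 26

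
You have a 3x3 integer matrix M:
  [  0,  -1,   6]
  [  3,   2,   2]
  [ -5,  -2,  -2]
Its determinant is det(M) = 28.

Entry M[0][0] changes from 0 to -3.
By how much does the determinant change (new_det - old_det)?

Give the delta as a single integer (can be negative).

Answer: 0

Derivation:
Cofactor C_00 = 0
Entry delta = -3 - 0 = -3
Det delta = entry_delta * cofactor = -3 * 0 = 0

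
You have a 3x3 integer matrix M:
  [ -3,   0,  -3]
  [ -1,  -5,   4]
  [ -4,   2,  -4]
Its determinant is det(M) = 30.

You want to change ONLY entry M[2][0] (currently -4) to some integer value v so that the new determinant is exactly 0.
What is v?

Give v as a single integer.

Answer: -2

Derivation:
det is linear in entry M[2][0]: det = old_det + (v - -4) * C_20
Cofactor C_20 = -15
Want det = 0: 30 + (v - -4) * -15 = 0
  (v - -4) = -30 / -15 = 2
  v = -4 + (2) = -2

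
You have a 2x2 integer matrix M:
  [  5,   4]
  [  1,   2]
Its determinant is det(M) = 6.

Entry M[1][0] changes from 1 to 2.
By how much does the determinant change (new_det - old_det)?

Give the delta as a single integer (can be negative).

Answer: -4

Derivation:
Cofactor C_10 = -4
Entry delta = 2 - 1 = 1
Det delta = entry_delta * cofactor = 1 * -4 = -4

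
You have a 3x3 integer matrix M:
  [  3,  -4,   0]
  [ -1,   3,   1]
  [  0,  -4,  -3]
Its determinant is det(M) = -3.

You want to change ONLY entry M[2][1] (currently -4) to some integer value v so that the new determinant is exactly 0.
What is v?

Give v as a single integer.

Answer: -5

Derivation:
det is linear in entry M[2][1]: det = old_det + (v - -4) * C_21
Cofactor C_21 = -3
Want det = 0: -3 + (v - -4) * -3 = 0
  (v - -4) = 3 / -3 = -1
  v = -4 + (-1) = -5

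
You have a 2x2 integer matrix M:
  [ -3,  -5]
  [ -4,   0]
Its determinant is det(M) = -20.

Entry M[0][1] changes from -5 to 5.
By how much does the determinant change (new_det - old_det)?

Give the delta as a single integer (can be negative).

Answer: 40

Derivation:
Cofactor C_01 = 4
Entry delta = 5 - -5 = 10
Det delta = entry_delta * cofactor = 10 * 4 = 40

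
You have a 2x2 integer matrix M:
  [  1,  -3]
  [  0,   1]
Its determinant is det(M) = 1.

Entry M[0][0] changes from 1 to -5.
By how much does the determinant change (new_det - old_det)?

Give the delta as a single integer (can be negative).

Answer: -6

Derivation:
Cofactor C_00 = 1
Entry delta = -5 - 1 = -6
Det delta = entry_delta * cofactor = -6 * 1 = -6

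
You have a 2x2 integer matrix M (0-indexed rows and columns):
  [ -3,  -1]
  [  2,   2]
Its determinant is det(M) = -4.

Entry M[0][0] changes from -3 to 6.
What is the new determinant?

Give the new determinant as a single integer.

det is linear in row 0: changing M[0][0] by delta changes det by delta * cofactor(0,0).
Cofactor C_00 = (-1)^(0+0) * minor(0,0) = 2
Entry delta = 6 - -3 = 9
Det delta = 9 * 2 = 18
New det = -4 + 18 = 14

Answer: 14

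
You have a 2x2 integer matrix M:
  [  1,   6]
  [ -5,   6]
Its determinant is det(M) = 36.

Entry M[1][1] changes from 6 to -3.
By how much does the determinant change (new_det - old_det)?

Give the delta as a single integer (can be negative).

Answer: -9

Derivation:
Cofactor C_11 = 1
Entry delta = -3 - 6 = -9
Det delta = entry_delta * cofactor = -9 * 1 = -9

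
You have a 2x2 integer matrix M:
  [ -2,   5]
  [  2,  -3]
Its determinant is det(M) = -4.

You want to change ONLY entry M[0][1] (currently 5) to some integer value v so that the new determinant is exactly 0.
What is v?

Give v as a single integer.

det is linear in entry M[0][1]: det = old_det + (v - 5) * C_01
Cofactor C_01 = -2
Want det = 0: -4 + (v - 5) * -2 = 0
  (v - 5) = 4 / -2 = -2
  v = 5 + (-2) = 3

Answer: 3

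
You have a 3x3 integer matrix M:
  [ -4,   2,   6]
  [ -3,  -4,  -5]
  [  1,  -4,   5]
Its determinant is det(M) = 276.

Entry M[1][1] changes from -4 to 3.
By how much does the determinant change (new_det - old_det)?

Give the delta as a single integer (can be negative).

Cofactor C_11 = -26
Entry delta = 3 - -4 = 7
Det delta = entry_delta * cofactor = 7 * -26 = -182

Answer: -182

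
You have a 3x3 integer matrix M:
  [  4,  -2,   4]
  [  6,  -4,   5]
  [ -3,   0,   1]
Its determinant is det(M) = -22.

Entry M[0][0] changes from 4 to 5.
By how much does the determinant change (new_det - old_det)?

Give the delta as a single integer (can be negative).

Answer: -4

Derivation:
Cofactor C_00 = -4
Entry delta = 5 - 4 = 1
Det delta = entry_delta * cofactor = 1 * -4 = -4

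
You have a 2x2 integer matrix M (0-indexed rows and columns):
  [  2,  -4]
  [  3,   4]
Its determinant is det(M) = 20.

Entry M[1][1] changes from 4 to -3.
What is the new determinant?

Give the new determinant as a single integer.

det is linear in row 1: changing M[1][1] by delta changes det by delta * cofactor(1,1).
Cofactor C_11 = (-1)^(1+1) * minor(1,1) = 2
Entry delta = -3 - 4 = -7
Det delta = -7 * 2 = -14
New det = 20 + -14 = 6

Answer: 6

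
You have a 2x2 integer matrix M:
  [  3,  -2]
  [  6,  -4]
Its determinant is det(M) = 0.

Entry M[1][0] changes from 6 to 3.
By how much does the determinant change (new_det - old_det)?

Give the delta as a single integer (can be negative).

Answer: -6

Derivation:
Cofactor C_10 = 2
Entry delta = 3 - 6 = -3
Det delta = entry_delta * cofactor = -3 * 2 = -6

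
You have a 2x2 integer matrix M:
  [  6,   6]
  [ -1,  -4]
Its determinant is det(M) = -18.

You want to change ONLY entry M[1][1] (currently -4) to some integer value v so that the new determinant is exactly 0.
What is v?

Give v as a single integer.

Answer: -1

Derivation:
det is linear in entry M[1][1]: det = old_det + (v - -4) * C_11
Cofactor C_11 = 6
Want det = 0: -18 + (v - -4) * 6 = 0
  (v - -4) = 18 / 6 = 3
  v = -4 + (3) = -1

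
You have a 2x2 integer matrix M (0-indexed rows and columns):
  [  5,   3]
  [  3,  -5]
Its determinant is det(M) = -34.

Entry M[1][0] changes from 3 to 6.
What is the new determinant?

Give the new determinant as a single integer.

det is linear in row 1: changing M[1][0] by delta changes det by delta * cofactor(1,0).
Cofactor C_10 = (-1)^(1+0) * minor(1,0) = -3
Entry delta = 6 - 3 = 3
Det delta = 3 * -3 = -9
New det = -34 + -9 = -43

Answer: -43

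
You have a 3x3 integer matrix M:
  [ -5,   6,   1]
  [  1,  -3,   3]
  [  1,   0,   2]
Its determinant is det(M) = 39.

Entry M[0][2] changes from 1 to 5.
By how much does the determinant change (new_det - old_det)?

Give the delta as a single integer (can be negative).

Answer: 12

Derivation:
Cofactor C_02 = 3
Entry delta = 5 - 1 = 4
Det delta = entry_delta * cofactor = 4 * 3 = 12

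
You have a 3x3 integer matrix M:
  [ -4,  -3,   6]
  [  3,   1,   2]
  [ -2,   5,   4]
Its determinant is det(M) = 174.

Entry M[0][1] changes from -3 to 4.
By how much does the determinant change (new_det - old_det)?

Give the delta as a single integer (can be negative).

Answer: -112

Derivation:
Cofactor C_01 = -16
Entry delta = 4 - -3 = 7
Det delta = entry_delta * cofactor = 7 * -16 = -112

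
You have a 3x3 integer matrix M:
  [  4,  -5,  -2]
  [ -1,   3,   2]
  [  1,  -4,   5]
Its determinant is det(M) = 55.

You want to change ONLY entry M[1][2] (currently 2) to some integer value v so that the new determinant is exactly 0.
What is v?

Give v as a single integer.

Answer: -3

Derivation:
det is linear in entry M[1][2]: det = old_det + (v - 2) * C_12
Cofactor C_12 = 11
Want det = 0: 55 + (v - 2) * 11 = 0
  (v - 2) = -55 / 11 = -5
  v = 2 + (-5) = -3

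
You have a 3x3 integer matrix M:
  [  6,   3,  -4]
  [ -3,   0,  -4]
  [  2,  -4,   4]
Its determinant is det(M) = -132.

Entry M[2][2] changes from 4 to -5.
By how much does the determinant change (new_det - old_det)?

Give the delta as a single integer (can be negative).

Answer: -81

Derivation:
Cofactor C_22 = 9
Entry delta = -5 - 4 = -9
Det delta = entry_delta * cofactor = -9 * 9 = -81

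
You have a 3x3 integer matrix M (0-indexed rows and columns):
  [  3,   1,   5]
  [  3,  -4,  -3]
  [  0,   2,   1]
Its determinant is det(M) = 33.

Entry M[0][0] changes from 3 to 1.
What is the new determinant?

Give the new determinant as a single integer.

det is linear in row 0: changing M[0][0] by delta changes det by delta * cofactor(0,0).
Cofactor C_00 = (-1)^(0+0) * minor(0,0) = 2
Entry delta = 1 - 3 = -2
Det delta = -2 * 2 = -4
New det = 33 + -4 = 29

Answer: 29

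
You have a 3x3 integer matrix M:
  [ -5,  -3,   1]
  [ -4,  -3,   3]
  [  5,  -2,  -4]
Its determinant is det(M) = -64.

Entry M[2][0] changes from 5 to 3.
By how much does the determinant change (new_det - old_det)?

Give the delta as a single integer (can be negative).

Answer: 12

Derivation:
Cofactor C_20 = -6
Entry delta = 3 - 5 = -2
Det delta = entry_delta * cofactor = -2 * -6 = 12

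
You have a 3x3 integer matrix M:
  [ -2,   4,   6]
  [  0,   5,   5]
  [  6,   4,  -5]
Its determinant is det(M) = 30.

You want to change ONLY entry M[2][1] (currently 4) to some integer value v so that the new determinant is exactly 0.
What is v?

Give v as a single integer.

Answer: 1

Derivation:
det is linear in entry M[2][1]: det = old_det + (v - 4) * C_21
Cofactor C_21 = 10
Want det = 0: 30 + (v - 4) * 10 = 0
  (v - 4) = -30 / 10 = -3
  v = 4 + (-3) = 1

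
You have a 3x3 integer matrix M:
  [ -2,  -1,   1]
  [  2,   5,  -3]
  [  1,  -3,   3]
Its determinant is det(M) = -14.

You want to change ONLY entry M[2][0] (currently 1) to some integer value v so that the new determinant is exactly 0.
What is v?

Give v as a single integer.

Answer: -6

Derivation:
det is linear in entry M[2][0]: det = old_det + (v - 1) * C_20
Cofactor C_20 = -2
Want det = 0: -14 + (v - 1) * -2 = 0
  (v - 1) = 14 / -2 = -7
  v = 1 + (-7) = -6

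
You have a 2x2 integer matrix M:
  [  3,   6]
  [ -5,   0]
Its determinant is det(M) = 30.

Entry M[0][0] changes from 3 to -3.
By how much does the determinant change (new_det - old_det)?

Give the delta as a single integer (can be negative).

Cofactor C_00 = 0
Entry delta = -3 - 3 = -6
Det delta = entry_delta * cofactor = -6 * 0 = 0

Answer: 0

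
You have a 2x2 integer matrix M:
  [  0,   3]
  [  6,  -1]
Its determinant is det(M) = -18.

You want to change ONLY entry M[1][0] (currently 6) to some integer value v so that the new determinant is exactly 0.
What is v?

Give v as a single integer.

det is linear in entry M[1][0]: det = old_det + (v - 6) * C_10
Cofactor C_10 = -3
Want det = 0: -18 + (v - 6) * -3 = 0
  (v - 6) = 18 / -3 = -6
  v = 6 + (-6) = 0

Answer: 0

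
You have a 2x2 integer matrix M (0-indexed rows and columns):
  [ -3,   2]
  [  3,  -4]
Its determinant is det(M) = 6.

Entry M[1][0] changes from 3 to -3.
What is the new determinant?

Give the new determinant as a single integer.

Answer: 18

Derivation:
det is linear in row 1: changing M[1][0] by delta changes det by delta * cofactor(1,0).
Cofactor C_10 = (-1)^(1+0) * minor(1,0) = -2
Entry delta = -3 - 3 = -6
Det delta = -6 * -2 = 12
New det = 6 + 12 = 18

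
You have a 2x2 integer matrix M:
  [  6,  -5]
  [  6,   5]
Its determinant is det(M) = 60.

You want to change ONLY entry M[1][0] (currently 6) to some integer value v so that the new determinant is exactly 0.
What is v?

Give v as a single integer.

det is linear in entry M[1][0]: det = old_det + (v - 6) * C_10
Cofactor C_10 = 5
Want det = 0: 60 + (v - 6) * 5 = 0
  (v - 6) = -60 / 5 = -12
  v = 6 + (-12) = -6

Answer: -6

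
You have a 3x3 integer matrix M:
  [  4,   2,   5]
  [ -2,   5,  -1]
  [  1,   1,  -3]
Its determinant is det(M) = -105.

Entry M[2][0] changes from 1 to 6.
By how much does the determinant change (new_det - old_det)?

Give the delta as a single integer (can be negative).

Cofactor C_20 = -27
Entry delta = 6 - 1 = 5
Det delta = entry_delta * cofactor = 5 * -27 = -135

Answer: -135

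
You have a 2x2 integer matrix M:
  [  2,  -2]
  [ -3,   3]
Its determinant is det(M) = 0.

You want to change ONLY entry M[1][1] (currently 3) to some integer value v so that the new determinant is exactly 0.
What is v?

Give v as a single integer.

Answer: 3

Derivation:
det is linear in entry M[1][1]: det = old_det + (v - 3) * C_11
Cofactor C_11 = 2
Want det = 0: 0 + (v - 3) * 2 = 0
  (v - 3) = 0 / 2 = 0
  v = 3 + (0) = 3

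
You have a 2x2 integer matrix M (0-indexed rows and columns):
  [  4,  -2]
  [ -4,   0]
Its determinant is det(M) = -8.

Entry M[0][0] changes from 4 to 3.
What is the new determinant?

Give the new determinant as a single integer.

det is linear in row 0: changing M[0][0] by delta changes det by delta * cofactor(0,0).
Cofactor C_00 = (-1)^(0+0) * minor(0,0) = 0
Entry delta = 3 - 4 = -1
Det delta = -1 * 0 = 0
New det = -8 + 0 = -8

Answer: -8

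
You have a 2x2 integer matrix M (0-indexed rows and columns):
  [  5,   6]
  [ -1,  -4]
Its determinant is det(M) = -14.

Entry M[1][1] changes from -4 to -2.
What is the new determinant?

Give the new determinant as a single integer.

det is linear in row 1: changing M[1][1] by delta changes det by delta * cofactor(1,1).
Cofactor C_11 = (-1)^(1+1) * minor(1,1) = 5
Entry delta = -2 - -4 = 2
Det delta = 2 * 5 = 10
New det = -14 + 10 = -4

Answer: -4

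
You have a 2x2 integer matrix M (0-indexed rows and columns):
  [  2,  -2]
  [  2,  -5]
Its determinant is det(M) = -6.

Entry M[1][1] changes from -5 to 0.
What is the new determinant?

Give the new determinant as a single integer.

det is linear in row 1: changing M[1][1] by delta changes det by delta * cofactor(1,1).
Cofactor C_11 = (-1)^(1+1) * minor(1,1) = 2
Entry delta = 0 - -5 = 5
Det delta = 5 * 2 = 10
New det = -6 + 10 = 4

Answer: 4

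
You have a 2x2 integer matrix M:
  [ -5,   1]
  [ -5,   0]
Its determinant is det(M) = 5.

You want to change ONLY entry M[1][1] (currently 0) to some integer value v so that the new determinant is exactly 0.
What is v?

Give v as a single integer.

Answer: 1

Derivation:
det is linear in entry M[1][1]: det = old_det + (v - 0) * C_11
Cofactor C_11 = -5
Want det = 0: 5 + (v - 0) * -5 = 0
  (v - 0) = -5 / -5 = 1
  v = 0 + (1) = 1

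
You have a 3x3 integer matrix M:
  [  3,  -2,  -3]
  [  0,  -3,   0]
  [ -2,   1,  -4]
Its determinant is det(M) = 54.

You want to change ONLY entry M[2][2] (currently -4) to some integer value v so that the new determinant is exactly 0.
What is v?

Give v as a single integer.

det is linear in entry M[2][2]: det = old_det + (v - -4) * C_22
Cofactor C_22 = -9
Want det = 0: 54 + (v - -4) * -9 = 0
  (v - -4) = -54 / -9 = 6
  v = -4 + (6) = 2

Answer: 2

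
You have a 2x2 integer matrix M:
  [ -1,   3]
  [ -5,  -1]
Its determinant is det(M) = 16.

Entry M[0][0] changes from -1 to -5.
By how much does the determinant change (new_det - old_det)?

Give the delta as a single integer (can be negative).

Answer: 4

Derivation:
Cofactor C_00 = -1
Entry delta = -5 - -1 = -4
Det delta = entry_delta * cofactor = -4 * -1 = 4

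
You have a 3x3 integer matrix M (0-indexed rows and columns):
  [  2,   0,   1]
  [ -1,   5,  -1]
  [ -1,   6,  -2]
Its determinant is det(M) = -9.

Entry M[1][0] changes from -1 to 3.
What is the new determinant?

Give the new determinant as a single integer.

Answer: 15

Derivation:
det is linear in row 1: changing M[1][0] by delta changes det by delta * cofactor(1,0).
Cofactor C_10 = (-1)^(1+0) * minor(1,0) = 6
Entry delta = 3 - -1 = 4
Det delta = 4 * 6 = 24
New det = -9 + 24 = 15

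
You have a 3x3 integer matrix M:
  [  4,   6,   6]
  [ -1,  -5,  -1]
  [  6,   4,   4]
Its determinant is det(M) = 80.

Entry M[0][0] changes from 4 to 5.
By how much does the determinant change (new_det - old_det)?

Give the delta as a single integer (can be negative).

Cofactor C_00 = -16
Entry delta = 5 - 4 = 1
Det delta = entry_delta * cofactor = 1 * -16 = -16

Answer: -16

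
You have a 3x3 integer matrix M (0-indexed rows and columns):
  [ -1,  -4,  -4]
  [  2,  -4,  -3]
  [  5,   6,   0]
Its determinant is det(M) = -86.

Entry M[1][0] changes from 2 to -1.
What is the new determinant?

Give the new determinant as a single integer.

Answer: -14

Derivation:
det is linear in row 1: changing M[1][0] by delta changes det by delta * cofactor(1,0).
Cofactor C_10 = (-1)^(1+0) * minor(1,0) = -24
Entry delta = -1 - 2 = -3
Det delta = -3 * -24 = 72
New det = -86 + 72 = -14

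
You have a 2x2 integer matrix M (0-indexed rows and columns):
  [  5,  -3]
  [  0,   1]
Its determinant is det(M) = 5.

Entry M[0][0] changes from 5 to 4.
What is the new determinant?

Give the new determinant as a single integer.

det is linear in row 0: changing M[0][0] by delta changes det by delta * cofactor(0,0).
Cofactor C_00 = (-1)^(0+0) * minor(0,0) = 1
Entry delta = 4 - 5 = -1
Det delta = -1 * 1 = -1
New det = 5 + -1 = 4

Answer: 4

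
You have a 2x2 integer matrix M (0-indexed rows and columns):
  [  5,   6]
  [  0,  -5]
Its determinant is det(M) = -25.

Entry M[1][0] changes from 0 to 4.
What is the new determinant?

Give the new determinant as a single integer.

Answer: -49

Derivation:
det is linear in row 1: changing M[1][0] by delta changes det by delta * cofactor(1,0).
Cofactor C_10 = (-1)^(1+0) * minor(1,0) = -6
Entry delta = 4 - 0 = 4
Det delta = 4 * -6 = -24
New det = -25 + -24 = -49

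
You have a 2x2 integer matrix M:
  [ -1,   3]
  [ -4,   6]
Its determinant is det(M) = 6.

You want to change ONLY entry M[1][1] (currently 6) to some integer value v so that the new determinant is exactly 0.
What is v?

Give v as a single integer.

Answer: 12

Derivation:
det is linear in entry M[1][1]: det = old_det + (v - 6) * C_11
Cofactor C_11 = -1
Want det = 0: 6 + (v - 6) * -1 = 0
  (v - 6) = -6 / -1 = 6
  v = 6 + (6) = 12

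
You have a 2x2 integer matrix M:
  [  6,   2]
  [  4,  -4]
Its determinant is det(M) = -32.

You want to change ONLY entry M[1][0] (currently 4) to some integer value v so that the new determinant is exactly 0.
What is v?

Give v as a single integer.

det is linear in entry M[1][0]: det = old_det + (v - 4) * C_10
Cofactor C_10 = -2
Want det = 0: -32 + (v - 4) * -2 = 0
  (v - 4) = 32 / -2 = -16
  v = 4 + (-16) = -12

Answer: -12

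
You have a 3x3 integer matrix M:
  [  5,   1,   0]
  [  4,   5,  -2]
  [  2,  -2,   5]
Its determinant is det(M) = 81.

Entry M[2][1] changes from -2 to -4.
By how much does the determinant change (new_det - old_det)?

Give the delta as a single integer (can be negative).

Answer: -20

Derivation:
Cofactor C_21 = 10
Entry delta = -4 - -2 = -2
Det delta = entry_delta * cofactor = -2 * 10 = -20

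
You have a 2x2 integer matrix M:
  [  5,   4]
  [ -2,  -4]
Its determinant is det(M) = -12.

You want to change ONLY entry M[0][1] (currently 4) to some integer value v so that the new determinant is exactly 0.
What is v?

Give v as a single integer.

det is linear in entry M[0][1]: det = old_det + (v - 4) * C_01
Cofactor C_01 = 2
Want det = 0: -12 + (v - 4) * 2 = 0
  (v - 4) = 12 / 2 = 6
  v = 4 + (6) = 10

Answer: 10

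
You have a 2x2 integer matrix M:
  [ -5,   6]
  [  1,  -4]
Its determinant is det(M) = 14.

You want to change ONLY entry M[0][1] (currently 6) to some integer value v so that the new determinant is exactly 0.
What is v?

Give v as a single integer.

Answer: 20

Derivation:
det is linear in entry M[0][1]: det = old_det + (v - 6) * C_01
Cofactor C_01 = -1
Want det = 0: 14 + (v - 6) * -1 = 0
  (v - 6) = -14 / -1 = 14
  v = 6 + (14) = 20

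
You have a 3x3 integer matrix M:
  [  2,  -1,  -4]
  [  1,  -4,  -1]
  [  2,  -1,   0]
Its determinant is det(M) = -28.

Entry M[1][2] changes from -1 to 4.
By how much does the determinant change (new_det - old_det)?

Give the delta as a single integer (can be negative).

Answer: 0

Derivation:
Cofactor C_12 = 0
Entry delta = 4 - -1 = 5
Det delta = entry_delta * cofactor = 5 * 0 = 0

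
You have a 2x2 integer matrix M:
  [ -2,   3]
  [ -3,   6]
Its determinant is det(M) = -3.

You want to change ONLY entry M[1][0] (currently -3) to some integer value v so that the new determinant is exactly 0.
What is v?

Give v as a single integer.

Answer: -4

Derivation:
det is linear in entry M[1][0]: det = old_det + (v - -3) * C_10
Cofactor C_10 = -3
Want det = 0: -3 + (v - -3) * -3 = 0
  (v - -3) = 3 / -3 = -1
  v = -3 + (-1) = -4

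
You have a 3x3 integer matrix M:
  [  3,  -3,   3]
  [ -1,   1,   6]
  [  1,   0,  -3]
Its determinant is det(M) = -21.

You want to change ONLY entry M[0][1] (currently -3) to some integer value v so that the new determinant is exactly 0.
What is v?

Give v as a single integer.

Answer: 4

Derivation:
det is linear in entry M[0][1]: det = old_det + (v - -3) * C_01
Cofactor C_01 = 3
Want det = 0: -21 + (v - -3) * 3 = 0
  (v - -3) = 21 / 3 = 7
  v = -3 + (7) = 4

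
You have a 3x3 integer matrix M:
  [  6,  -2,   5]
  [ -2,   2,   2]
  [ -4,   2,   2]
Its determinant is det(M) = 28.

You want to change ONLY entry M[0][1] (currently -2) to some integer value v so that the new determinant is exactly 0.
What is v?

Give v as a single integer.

Answer: 5

Derivation:
det is linear in entry M[0][1]: det = old_det + (v - -2) * C_01
Cofactor C_01 = -4
Want det = 0: 28 + (v - -2) * -4 = 0
  (v - -2) = -28 / -4 = 7
  v = -2 + (7) = 5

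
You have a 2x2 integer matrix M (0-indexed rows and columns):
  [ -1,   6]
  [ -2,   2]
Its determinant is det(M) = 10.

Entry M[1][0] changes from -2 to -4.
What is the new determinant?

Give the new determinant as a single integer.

Answer: 22

Derivation:
det is linear in row 1: changing M[1][0] by delta changes det by delta * cofactor(1,0).
Cofactor C_10 = (-1)^(1+0) * minor(1,0) = -6
Entry delta = -4 - -2 = -2
Det delta = -2 * -6 = 12
New det = 10 + 12 = 22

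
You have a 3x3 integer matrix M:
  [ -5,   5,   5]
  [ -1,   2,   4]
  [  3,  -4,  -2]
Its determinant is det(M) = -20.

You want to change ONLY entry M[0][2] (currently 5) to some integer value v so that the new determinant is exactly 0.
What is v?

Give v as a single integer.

det is linear in entry M[0][2]: det = old_det + (v - 5) * C_02
Cofactor C_02 = -2
Want det = 0: -20 + (v - 5) * -2 = 0
  (v - 5) = 20 / -2 = -10
  v = 5 + (-10) = -5

Answer: -5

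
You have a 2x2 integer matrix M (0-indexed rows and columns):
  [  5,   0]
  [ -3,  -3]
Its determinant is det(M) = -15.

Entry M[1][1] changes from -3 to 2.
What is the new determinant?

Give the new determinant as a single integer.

det is linear in row 1: changing M[1][1] by delta changes det by delta * cofactor(1,1).
Cofactor C_11 = (-1)^(1+1) * minor(1,1) = 5
Entry delta = 2 - -3 = 5
Det delta = 5 * 5 = 25
New det = -15 + 25 = 10

Answer: 10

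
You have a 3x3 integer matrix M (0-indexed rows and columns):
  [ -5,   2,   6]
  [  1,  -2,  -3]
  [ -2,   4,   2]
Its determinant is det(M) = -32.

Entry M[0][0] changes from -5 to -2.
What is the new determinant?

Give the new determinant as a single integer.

det is linear in row 0: changing M[0][0] by delta changes det by delta * cofactor(0,0).
Cofactor C_00 = (-1)^(0+0) * minor(0,0) = 8
Entry delta = -2 - -5 = 3
Det delta = 3 * 8 = 24
New det = -32 + 24 = -8

Answer: -8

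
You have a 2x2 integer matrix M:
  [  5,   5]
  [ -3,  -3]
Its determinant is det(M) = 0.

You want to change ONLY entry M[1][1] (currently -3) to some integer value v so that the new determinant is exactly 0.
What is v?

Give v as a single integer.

det is linear in entry M[1][1]: det = old_det + (v - -3) * C_11
Cofactor C_11 = 5
Want det = 0: 0 + (v - -3) * 5 = 0
  (v - -3) = 0 / 5 = 0
  v = -3 + (0) = -3

Answer: -3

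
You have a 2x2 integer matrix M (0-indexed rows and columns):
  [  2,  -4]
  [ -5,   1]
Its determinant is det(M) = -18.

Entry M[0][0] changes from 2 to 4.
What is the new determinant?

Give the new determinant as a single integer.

det is linear in row 0: changing M[0][0] by delta changes det by delta * cofactor(0,0).
Cofactor C_00 = (-1)^(0+0) * minor(0,0) = 1
Entry delta = 4 - 2 = 2
Det delta = 2 * 1 = 2
New det = -18 + 2 = -16

Answer: -16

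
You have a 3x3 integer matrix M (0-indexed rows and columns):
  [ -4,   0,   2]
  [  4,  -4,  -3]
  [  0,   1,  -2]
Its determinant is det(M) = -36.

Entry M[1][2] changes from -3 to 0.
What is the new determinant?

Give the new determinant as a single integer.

det is linear in row 1: changing M[1][2] by delta changes det by delta * cofactor(1,2).
Cofactor C_12 = (-1)^(1+2) * minor(1,2) = 4
Entry delta = 0 - -3 = 3
Det delta = 3 * 4 = 12
New det = -36 + 12 = -24

Answer: -24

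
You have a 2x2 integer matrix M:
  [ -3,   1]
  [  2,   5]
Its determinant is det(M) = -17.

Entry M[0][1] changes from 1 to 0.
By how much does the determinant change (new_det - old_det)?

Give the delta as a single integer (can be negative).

Answer: 2

Derivation:
Cofactor C_01 = -2
Entry delta = 0 - 1 = -1
Det delta = entry_delta * cofactor = -1 * -2 = 2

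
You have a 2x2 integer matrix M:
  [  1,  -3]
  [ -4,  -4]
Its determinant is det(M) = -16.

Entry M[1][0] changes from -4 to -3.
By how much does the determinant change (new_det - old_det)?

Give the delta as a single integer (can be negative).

Answer: 3

Derivation:
Cofactor C_10 = 3
Entry delta = -3 - -4 = 1
Det delta = entry_delta * cofactor = 1 * 3 = 3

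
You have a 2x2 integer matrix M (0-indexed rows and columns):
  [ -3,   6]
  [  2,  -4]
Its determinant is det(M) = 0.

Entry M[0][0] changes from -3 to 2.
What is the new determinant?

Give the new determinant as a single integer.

Answer: -20

Derivation:
det is linear in row 0: changing M[0][0] by delta changes det by delta * cofactor(0,0).
Cofactor C_00 = (-1)^(0+0) * minor(0,0) = -4
Entry delta = 2 - -3 = 5
Det delta = 5 * -4 = -20
New det = 0 + -20 = -20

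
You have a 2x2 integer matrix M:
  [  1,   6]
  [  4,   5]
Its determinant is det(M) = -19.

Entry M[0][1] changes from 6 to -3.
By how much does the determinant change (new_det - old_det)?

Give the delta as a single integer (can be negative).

Answer: 36

Derivation:
Cofactor C_01 = -4
Entry delta = -3 - 6 = -9
Det delta = entry_delta * cofactor = -9 * -4 = 36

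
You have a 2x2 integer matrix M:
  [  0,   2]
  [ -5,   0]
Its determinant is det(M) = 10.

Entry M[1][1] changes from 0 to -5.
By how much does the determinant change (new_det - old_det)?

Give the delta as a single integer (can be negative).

Answer: 0

Derivation:
Cofactor C_11 = 0
Entry delta = -5 - 0 = -5
Det delta = entry_delta * cofactor = -5 * 0 = 0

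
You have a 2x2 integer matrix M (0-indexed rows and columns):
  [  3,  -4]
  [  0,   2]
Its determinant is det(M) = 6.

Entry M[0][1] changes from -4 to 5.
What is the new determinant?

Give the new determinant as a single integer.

det is linear in row 0: changing M[0][1] by delta changes det by delta * cofactor(0,1).
Cofactor C_01 = (-1)^(0+1) * minor(0,1) = 0
Entry delta = 5 - -4 = 9
Det delta = 9 * 0 = 0
New det = 6 + 0 = 6

Answer: 6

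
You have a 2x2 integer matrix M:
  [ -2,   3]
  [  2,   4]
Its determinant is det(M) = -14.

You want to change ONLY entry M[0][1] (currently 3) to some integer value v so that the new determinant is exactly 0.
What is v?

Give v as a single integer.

Answer: -4

Derivation:
det is linear in entry M[0][1]: det = old_det + (v - 3) * C_01
Cofactor C_01 = -2
Want det = 0: -14 + (v - 3) * -2 = 0
  (v - 3) = 14 / -2 = -7
  v = 3 + (-7) = -4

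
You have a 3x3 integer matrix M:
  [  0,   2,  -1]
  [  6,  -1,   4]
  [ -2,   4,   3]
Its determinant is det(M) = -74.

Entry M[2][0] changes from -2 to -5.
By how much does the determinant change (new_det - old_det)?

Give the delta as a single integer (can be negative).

Cofactor C_20 = 7
Entry delta = -5 - -2 = -3
Det delta = entry_delta * cofactor = -3 * 7 = -21

Answer: -21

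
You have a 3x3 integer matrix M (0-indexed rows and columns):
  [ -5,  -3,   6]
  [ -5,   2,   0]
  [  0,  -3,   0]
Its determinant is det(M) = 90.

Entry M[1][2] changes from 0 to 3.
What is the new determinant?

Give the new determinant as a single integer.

det is linear in row 1: changing M[1][2] by delta changes det by delta * cofactor(1,2).
Cofactor C_12 = (-1)^(1+2) * minor(1,2) = -15
Entry delta = 3 - 0 = 3
Det delta = 3 * -15 = -45
New det = 90 + -45 = 45

Answer: 45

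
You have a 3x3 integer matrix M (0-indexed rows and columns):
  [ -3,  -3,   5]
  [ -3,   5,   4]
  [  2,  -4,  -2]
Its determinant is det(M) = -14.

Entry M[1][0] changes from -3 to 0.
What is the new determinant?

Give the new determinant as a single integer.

det is linear in row 1: changing M[1][0] by delta changes det by delta * cofactor(1,0).
Cofactor C_10 = (-1)^(1+0) * minor(1,0) = -26
Entry delta = 0 - -3 = 3
Det delta = 3 * -26 = -78
New det = -14 + -78 = -92

Answer: -92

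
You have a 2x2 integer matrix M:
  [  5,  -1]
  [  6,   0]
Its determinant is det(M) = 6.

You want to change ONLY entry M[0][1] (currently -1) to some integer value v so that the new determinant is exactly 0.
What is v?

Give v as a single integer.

Answer: 0

Derivation:
det is linear in entry M[0][1]: det = old_det + (v - -1) * C_01
Cofactor C_01 = -6
Want det = 0: 6 + (v - -1) * -6 = 0
  (v - -1) = -6 / -6 = 1
  v = -1 + (1) = 0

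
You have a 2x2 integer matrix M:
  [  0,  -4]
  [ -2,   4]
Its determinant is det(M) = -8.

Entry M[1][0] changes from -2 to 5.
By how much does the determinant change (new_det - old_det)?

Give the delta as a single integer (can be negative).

Answer: 28

Derivation:
Cofactor C_10 = 4
Entry delta = 5 - -2 = 7
Det delta = entry_delta * cofactor = 7 * 4 = 28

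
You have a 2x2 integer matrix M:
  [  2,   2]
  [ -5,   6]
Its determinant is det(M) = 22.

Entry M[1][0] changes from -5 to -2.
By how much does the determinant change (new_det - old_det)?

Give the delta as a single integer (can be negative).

Answer: -6

Derivation:
Cofactor C_10 = -2
Entry delta = -2 - -5 = 3
Det delta = entry_delta * cofactor = 3 * -2 = -6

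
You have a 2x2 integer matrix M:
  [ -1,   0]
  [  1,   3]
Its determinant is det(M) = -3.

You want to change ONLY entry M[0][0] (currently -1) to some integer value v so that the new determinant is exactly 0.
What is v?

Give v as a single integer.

Answer: 0

Derivation:
det is linear in entry M[0][0]: det = old_det + (v - -1) * C_00
Cofactor C_00 = 3
Want det = 0: -3 + (v - -1) * 3 = 0
  (v - -1) = 3 / 3 = 1
  v = -1 + (1) = 0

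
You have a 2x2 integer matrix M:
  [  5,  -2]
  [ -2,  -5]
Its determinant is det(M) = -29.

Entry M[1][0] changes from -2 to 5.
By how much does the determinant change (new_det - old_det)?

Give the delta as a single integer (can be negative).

Cofactor C_10 = 2
Entry delta = 5 - -2 = 7
Det delta = entry_delta * cofactor = 7 * 2 = 14

Answer: 14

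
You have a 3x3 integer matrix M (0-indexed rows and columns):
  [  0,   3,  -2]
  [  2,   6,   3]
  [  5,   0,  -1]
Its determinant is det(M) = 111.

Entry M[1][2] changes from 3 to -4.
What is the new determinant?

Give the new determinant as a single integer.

det is linear in row 1: changing M[1][2] by delta changes det by delta * cofactor(1,2).
Cofactor C_12 = (-1)^(1+2) * minor(1,2) = 15
Entry delta = -4 - 3 = -7
Det delta = -7 * 15 = -105
New det = 111 + -105 = 6

Answer: 6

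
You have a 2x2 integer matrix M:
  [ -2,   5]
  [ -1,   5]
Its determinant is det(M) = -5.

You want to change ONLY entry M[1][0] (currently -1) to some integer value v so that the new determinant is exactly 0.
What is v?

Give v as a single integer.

Answer: -2

Derivation:
det is linear in entry M[1][0]: det = old_det + (v - -1) * C_10
Cofactor C_10 = -5
Want det = 0: -5 + (v - -1) * -5 = 0
  (v - -1) = 5 / -5 = -1
  v = -1 + (-1) = -2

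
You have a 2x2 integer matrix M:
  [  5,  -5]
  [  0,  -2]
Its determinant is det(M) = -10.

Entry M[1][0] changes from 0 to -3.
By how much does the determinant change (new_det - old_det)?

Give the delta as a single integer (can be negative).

Answer: -15

Derivation:
Cofactor C_10 = 5
Entry delta = -3 - 0 = -3
Det delta = entry_delta * cofactor = -3 * 5 = -15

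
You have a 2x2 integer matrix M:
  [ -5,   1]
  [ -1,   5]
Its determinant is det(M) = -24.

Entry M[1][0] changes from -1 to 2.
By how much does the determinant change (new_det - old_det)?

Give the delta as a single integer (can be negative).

Answer: -3

Derivation:
Cofactor C_10 = -1
Entry delta = 2 - -1 = 3
Det delta = entry_delta * cofactor = 3 * -1 = -3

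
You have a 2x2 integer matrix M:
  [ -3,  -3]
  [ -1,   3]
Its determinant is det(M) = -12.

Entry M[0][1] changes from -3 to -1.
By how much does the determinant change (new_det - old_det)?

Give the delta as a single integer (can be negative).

Answer: 2

Derivation:
Cofactor C_01 = 1
Entry delta = -1 - -3 = 2
Det delta = entry_delta * cofactor = 2 * 1 = 2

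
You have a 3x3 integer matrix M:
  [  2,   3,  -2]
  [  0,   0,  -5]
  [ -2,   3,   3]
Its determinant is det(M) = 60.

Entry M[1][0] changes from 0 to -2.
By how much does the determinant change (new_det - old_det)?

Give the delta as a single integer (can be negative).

Answer: 30

Derivation:
Cofactor C_10 = -15
Entry delta = -2 - 0 = -2
Det delta = entry_delta * cofactor = -2 * -15 = 30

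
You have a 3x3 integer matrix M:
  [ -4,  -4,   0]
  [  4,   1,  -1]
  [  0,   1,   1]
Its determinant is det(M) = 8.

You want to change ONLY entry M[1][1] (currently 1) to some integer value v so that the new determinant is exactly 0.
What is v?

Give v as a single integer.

det is linear in entry M[1][1]: det = old_det + (v - 1) * C_11
Cofactor C_11 = -4
Want det = 0: 8 + (v - 1) * -4 = 0
  (v - 1) = -8 / -4 = 2
  v = 1 + (2) = 3

Answer: 3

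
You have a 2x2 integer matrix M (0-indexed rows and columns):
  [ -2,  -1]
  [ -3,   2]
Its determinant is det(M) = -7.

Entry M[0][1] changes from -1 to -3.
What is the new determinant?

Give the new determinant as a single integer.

det is linear in row 0: changing M[0][1] by delta changes det by delta * cofactor(0,1).
Cofactor C_01 = (-1)^(0+1) * minor(0,1) = 3
Entry delta = -3 - -1 = -2
Det delta = -2 * 3 = -6
New det = -7 + -6 = -13

Answer: -13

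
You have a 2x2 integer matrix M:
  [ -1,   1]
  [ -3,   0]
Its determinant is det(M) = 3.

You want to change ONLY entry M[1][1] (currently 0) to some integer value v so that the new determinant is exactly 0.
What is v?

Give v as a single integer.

det is linear in entry M[1][1]: det = old_det + (v - 0) * C_11
Cofactor C_11 = -1
Want det = 0: 3 + (v - 0) * -1 = 0
  (v - 0) = -3 / -1 = 3
  v = 0 + (3) = 3

Answer: 3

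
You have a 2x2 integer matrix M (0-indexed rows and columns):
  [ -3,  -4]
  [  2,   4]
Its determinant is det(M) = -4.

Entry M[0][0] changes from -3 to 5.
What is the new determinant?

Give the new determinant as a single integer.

det is linear in row 0: changing M[0][0] by delta changes det by delta * cofactor(0,0).
Cofactor C_00 = (-1)^(0+0) * minor(0,0) = 4
Entry delta = 5 - -3 = 8
Det delta = 8 * 4 = 32
New det = -4 + 32 = 28

Answer: 28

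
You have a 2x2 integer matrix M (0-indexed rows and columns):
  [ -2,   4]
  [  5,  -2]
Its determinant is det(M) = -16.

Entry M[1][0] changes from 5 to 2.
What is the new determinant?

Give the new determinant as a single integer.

Answer: -4

Derivation:
det is linear in row 1: changing M[1][0] by delta changes det by delta * cofactor(1,0).
Cofactor C_10 = (-1)^(1+0) * minor(1,0) = -4
Entry delta = 2 - 5 = -3
Det delta = -3 * -4 = 12
New det = -16 + 12 = -4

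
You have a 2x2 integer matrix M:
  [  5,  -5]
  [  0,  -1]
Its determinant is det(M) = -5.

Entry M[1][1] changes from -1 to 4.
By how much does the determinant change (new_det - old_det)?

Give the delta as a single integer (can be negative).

Answer: 25

Derivation:
Cofactor C_11 = 5
Entry delta = 4 - -1 = 5
Det delta = entry_delta * cofactor = 5 * 5 = 25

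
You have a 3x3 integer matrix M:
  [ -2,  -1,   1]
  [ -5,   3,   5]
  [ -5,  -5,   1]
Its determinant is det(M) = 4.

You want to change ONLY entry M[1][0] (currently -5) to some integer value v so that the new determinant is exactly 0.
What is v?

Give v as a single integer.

det is linear in entry M[1][0]: det = old_det + (v - -5) * C_10
Cofactor C_10 = -4
Want det = 0: 4 + (v - -5) * -4 = 0
  (v - -5) = -4 / -4 = 1
  v = -5 + (1) = -4

Answer: -4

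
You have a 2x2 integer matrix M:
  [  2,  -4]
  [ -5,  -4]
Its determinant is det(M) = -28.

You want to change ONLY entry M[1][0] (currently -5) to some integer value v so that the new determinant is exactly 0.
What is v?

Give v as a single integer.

Answer: 2

Derivation:
det is linear in entry M[1][0]: det = old_det + (v - -5) * C_10
Cofactor C_10 = 4
Want det = 0: -28 + (v - -5) * 4 = 0
  (v - -5) = 28 / 4 = 7
  v = -5 + (7) = 2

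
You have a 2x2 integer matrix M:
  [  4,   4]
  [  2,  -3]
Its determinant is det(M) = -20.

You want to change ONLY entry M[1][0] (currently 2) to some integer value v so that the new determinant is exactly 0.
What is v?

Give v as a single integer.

Answer: -3

Derivation:
det is linear in entry M[1][0]: det = old_det + (v - 2) * C_10
Cofactor C_10 = -4
Want det = 0: -20 + (v - 2) * -4 = 0
  (v - 2) = 20 / -4 = -5
  v = 2 + (-5) = -3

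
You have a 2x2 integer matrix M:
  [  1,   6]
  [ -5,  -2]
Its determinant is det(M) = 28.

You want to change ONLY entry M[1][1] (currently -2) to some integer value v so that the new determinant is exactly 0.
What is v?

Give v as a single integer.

det is linear in entry M[1][1]: det = old_det + (v - -2) * C_11
Cofactor C_11 = 1
Want det = 0: 28 + (v - -2) * 1 = 0
  (v - -2) = -28 / 1 = -28
  v = -2 + (-28) = -30

Answer: -30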